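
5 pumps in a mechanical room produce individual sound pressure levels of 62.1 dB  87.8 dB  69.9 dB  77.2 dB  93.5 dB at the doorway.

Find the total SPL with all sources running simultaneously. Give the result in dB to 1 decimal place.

Σ 10^(Lᵢ/10) = 2.905e+09.
L_total = 10·log₁₀(2.905e+09) = 94.6 dB.

94.6 dB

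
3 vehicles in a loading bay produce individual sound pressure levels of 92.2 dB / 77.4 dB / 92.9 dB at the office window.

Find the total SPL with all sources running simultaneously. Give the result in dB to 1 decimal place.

Sum in the linear (power) domain: Σ 10^(Lᵢ/10) = 10^(92.2/10) + 10^(77.4/10) + 10^(92.9/10) = 3.664e+09.
Back to dB: 10·log₁₀ Σ = 95.6 dB.

95.6 dB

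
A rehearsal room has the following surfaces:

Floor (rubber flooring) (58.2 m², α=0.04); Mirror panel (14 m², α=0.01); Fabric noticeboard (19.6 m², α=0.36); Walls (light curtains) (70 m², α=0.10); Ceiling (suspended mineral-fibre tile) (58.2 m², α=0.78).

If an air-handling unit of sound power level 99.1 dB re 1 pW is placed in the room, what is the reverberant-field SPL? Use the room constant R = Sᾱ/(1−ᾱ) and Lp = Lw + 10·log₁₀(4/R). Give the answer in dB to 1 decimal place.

85.8 dB

A = 61.920 sabins; S = 220.0 m².
ᾱ = 0.2815, so room constant R = A/(1−ᾱ) = 86.180 m².
Lp = 99.1 + 10·log₁₀(4/86.180) = 99.1 + (-13.33) = 85.8 dB.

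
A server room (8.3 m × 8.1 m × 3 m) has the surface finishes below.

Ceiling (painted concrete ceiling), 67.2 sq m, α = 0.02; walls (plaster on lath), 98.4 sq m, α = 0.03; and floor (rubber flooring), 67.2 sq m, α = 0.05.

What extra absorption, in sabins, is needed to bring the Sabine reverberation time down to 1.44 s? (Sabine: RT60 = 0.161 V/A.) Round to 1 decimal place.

14.9 sabins

Equivalent absorption area: A₁ = 67.2·0.02 + 98.4·0.03 + 67.2·0.05 = 7.656 sq m.
Target A₂ = 0.161·201.69/1.44 = 22.550 sabins (V = 201.69 m³).
Additional absorption ΔA = 22.550 − 7.656 = 14.9 sabins.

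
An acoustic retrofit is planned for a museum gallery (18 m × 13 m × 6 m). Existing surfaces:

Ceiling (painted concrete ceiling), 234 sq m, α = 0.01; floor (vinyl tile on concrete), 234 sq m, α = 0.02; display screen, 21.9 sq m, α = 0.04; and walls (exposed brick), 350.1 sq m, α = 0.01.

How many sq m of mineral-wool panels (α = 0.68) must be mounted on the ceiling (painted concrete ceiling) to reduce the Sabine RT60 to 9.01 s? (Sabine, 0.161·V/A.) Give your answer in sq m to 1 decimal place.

20.4

Total absorption A₁ = 234*0.01 + 234*0.02 + 21.9*0.04 + 350.1*0.01
  = 2.340 + 4.680 + 0.876 + 3.501 = 11.397 sq m sabins.
V = 1404 m³. Target absorption A₂ = 0.161 × 1404 / 9.01 = 25.088 sabins.
ΔA needed = 25.088 − 11.397 = 13.691 sabins.
Net gain per sq m: Δα = 0.68 − 0.01 = 0.67.
Area = ΔA/Δα = 13.691/0.67 = 20.4 sq m.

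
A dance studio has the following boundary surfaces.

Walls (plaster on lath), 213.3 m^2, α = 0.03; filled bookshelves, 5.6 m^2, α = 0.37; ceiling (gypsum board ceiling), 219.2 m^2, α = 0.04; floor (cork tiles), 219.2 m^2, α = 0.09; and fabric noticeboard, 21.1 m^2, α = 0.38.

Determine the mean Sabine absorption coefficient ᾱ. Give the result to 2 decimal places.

0.07

Total surface area S = 678.4 m^2.
A = 213.3·0.03 + 5.6·0.37 + 219.2·0.04 + 219.2·0.09 + 21.1·0.38 = 44.985 sabins.
ᾱ = 44.985 / 678.4 = 0.07.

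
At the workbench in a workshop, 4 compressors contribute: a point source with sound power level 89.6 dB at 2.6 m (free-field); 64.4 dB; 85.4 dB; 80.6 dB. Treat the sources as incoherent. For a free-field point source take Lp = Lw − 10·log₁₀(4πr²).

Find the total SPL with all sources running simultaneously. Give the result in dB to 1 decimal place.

86.8 dB

Source at 2.6 m: Lp = 89.6 − 10·log₁₀(4π·2.6²) = 89.6 − 10·log₁₀(84.949) = 70.3 dB.
Sum in the linear (power) domain: Σ 10^(Lᵢ/10) = 10^(70.3/10) + 10^(64.4/10) + 10^(85.4/10) + 10^(80.6/10) = 4.75e+08.
Combined level = 10 log₁₀(4.75e+08) = 86.8 dB.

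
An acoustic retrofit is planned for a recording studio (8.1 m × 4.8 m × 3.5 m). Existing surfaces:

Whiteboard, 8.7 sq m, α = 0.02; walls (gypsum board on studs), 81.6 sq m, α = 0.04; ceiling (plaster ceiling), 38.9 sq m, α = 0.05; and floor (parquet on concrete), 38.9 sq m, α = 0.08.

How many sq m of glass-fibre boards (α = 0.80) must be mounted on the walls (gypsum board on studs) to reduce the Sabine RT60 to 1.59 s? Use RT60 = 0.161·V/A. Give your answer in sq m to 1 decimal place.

A₁ = Σ Sᵢαᵢ = 8.7*0.02 + 81.6*0.04 + 38.9*0.05 + 38.9*0.08 = 8.495 sabins.
V = 136.08 m³. Target absorption A₂ = 0.161 × 136.08 / 1.59 = 13.779 sabins.
ΔA needed = 13.779 − 8.495 = 5.284 sabins.
Net gain per sq m: Δα = 0.80 − 0.04 = 0.76.
Area = ΔA/Δα = 5.284/0.76 = 7.0 sq m.

7.0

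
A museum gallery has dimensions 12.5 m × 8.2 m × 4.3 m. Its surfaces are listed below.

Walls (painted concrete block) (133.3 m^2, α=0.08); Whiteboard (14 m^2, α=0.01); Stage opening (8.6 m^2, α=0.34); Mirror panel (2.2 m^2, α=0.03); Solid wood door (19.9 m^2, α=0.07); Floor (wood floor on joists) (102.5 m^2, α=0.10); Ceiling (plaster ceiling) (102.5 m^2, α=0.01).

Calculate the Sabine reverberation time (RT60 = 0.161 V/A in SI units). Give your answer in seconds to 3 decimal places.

2.682 s

Summing Sᵢαᵢ: 10.664 + 0.140 + 2.924 + 0.066 + 1.393 + 10.250 + 1.025 → A = 26.462 sabins.
Room volume: 440.75 m³.
Sabine: RT60 = 0.161 × 440.75 / 26.462 = 2.682 s.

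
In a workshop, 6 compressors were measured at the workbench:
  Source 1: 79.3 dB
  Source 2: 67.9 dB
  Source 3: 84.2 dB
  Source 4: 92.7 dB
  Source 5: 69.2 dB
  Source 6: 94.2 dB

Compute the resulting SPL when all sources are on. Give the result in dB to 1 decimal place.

96.9 dB

Sum in the linear (power) domain: Σ 10^(Lᵢ/10) = 10^(79.3/10) + 10^(67.9/10) + 10^(84.2/10) + 10^(92.7/10) + 10^(69.2/10) + 10^(94.2/10) = 4.855e+09.
L_total = 10·log₁₀(4.855e+09) = 96.9 dB.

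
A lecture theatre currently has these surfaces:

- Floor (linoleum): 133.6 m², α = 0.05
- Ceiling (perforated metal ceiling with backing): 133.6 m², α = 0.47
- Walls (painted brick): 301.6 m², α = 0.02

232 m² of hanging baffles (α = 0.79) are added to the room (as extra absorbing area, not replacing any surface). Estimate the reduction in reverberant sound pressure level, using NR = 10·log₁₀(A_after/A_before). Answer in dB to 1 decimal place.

A_before = Σ Sᵢαᵢ = 133.6·0.05 + 133.6·0.47 + 301.6·0.02 = 75.504 sabins.
Treatment contributes 232·0.79 = 183.280 sabins.
New total A_after = 258.784 sabins.
NR = 10·log₁₀(258.784/75.504) = 5.3 dB.

5.3 dB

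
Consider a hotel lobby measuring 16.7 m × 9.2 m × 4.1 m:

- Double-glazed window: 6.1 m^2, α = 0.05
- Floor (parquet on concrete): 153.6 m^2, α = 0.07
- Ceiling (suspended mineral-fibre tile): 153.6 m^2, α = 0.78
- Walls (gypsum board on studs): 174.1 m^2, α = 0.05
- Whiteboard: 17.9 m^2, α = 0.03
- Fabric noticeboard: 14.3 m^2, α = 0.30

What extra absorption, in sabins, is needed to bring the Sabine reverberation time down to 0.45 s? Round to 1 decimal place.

Summing Sᵢαᵢ: 0.305 + 10.752 + 119.808 + 8.705 + 0.537 + 4.290 → A₁ = 144.397 sabins.
V = 629.924 m³. Required absorption A₂ = 0.161 × 629.924 / 0.45 = 225.373 sabins.
Additional absorption ΔA = 225.373 − 144.397 = 81.0 sabins.

81.0 sabins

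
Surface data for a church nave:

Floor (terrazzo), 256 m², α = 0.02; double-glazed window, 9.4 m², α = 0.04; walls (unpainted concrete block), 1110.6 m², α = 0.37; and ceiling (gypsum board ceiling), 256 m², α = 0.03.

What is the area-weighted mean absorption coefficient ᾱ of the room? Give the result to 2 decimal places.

S = Σ Sᵢ = 256 + 9.4 + 1110.6 + 256 = 1632.0 m².
Weighted sum Σ Sα = 424.098.
ᾱ = A/S = 0.26.

0.26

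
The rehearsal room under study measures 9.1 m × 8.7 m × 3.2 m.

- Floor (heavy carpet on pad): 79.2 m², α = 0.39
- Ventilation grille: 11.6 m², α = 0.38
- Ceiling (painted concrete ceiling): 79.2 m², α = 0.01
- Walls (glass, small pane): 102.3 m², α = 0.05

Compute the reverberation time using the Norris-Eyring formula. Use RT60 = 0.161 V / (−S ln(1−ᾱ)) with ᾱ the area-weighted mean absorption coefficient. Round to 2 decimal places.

Total surface area S = 79.2 + 11.6 + 79.2 + 102.3 = 272.3 m².
Σ(Sᵢαᵢ) = 79.2·0.39 + 11.6·0.38 + 79.2·0.01 + 102.3·0.05 = 41.203.
ᾱ = 41.203 / 272.3 = 0.1513.
−S·ln(1−ᾱ) = −272.3 × ln(1 − 0.1513) = 44.671.
V = 9.1 × 8.7 × 3.2 = 253.344 m³.
RT60 = 0.161 × 253.344 / 44.671 = 0.91 s.

0.91 s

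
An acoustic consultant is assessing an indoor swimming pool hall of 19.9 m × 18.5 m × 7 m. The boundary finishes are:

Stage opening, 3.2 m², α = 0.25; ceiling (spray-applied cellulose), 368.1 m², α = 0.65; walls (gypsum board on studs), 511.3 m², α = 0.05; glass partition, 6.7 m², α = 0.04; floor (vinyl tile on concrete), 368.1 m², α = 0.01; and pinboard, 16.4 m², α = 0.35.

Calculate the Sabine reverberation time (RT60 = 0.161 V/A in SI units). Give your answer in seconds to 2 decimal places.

1.51 s

Summing Sᵢαᵢ: 0.800 + 239.265 + 25.565 + 0.268 + 3.681 + 5.740 → A = 275.319 sabins.
Volume V = 19.9 × 18.5 × 7 = 2577.05 m³.
Sabine: RT60 = 0.161 × 2577.05 / 275.319 = 1.51 s.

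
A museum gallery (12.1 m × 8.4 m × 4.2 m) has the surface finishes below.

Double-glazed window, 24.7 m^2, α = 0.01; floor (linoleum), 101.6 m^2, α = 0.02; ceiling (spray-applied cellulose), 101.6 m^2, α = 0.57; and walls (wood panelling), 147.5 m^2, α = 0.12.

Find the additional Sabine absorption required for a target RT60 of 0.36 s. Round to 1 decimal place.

113.0 sabins

Total absorption A₁ = 24.7·0.01 + 101.6·0.02 + 101.6·0.57 + 147.5·0.12
  = 0.247 + 2.032 + 57.912 + 17.700 = 77.891 m^2 sabins.
For T = 0.36 s, need A₂ = 0.161·V/T = 0.161·426.888/0.36 = 190.914 sabins.
ΔA = A₂ − A₁ = 190.914 − 77.891 = 113.0 sabins.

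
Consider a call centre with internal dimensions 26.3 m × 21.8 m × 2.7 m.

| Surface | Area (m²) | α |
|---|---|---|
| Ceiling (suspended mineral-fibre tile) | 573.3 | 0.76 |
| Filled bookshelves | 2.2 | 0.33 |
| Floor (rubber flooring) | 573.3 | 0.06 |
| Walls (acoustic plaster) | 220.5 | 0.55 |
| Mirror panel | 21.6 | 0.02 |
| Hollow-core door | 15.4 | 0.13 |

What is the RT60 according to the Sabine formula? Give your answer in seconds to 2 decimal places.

0.42 seconds

Summing Sᵢαᵢ: 435.708 + 0.726 + 34.398 + 121.275 + 0.432 + 2.002 → A = 594.541 sabins.
Volume V = 26.3 × 21.8 × 2.7 = 1548.018 m³.
T = 0.161 V/A = 0.161·1548.018/594.541 = 0.42 s.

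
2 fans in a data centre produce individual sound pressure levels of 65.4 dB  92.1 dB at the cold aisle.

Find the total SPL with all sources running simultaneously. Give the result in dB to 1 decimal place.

Σ 10^(Lᵢ/10) = 1.625e+09.
L_total = 10·log₁₀(1.625e+09) = 92.1 dB.

92.1 dB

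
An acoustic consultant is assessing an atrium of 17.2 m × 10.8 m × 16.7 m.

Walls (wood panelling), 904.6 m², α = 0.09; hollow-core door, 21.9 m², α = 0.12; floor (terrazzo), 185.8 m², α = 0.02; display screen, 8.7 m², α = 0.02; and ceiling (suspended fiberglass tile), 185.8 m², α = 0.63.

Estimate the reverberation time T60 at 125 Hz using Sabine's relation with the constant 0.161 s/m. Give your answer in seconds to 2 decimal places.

2.44 seconds

A = Σ Sᵢαᵢ = 904.6×0.09 + 21.9×0.12 + 185.8×0.02 + 8.7×0.02 + 185.8×0.63 = 204.986 sabins.
V = 17.2·10.8·16.7 = 3102.192 m³.
RT60 = 0.161 · V / A = 0.161 × 3102.192 / 204.986 = 2.44 s.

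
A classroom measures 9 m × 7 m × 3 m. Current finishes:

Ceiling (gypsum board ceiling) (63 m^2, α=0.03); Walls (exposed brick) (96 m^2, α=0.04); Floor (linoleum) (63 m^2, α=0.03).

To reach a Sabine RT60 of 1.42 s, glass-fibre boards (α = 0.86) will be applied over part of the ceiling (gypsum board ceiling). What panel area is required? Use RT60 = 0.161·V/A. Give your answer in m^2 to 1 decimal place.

16.6

Equivalent absorption area: A₁ = 63·0.03 + 96·0.04 + 63·0.03 = 7.620 m^2.
Required A₂ = 0.161·189/1.42 = 21.429 sabins.
ΔA needed = 21.429 − 7.620 = 13.809 sabins.
Net gain per m^2: Δα = 0.86 − 0.03 = 0.83.
Panel area = 13.809 / 0.83 = 16.6 m^2.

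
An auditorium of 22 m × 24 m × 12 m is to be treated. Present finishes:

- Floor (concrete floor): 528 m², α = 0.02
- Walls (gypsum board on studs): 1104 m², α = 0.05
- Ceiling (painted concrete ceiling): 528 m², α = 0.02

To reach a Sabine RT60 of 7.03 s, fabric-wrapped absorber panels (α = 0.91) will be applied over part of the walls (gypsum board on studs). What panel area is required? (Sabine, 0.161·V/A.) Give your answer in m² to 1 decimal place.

80.0

A₁ = Σ Sᵢαᵢ = 528×0.02 + 1104×0.05 + 528×0.02 = 76.320 sabins.
V = 6336 m³. Target absorption A₂ = 0.161 × 6336 / 7.03 = 145.106 sabins.
Absorption to add: 145.106 − 76.320 = 68.786 sabins.
Each m² of panel replacing the walls (gypsum board on studs) adds (0.91 − 0.05) = 0.86 sabins.
Area = ΔA/Δα = 68.786/0.86 = 80.0 m².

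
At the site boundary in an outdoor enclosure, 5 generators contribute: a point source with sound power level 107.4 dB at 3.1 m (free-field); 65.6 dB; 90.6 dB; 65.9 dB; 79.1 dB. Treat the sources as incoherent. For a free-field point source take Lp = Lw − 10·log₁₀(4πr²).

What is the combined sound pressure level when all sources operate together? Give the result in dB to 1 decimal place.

Source at 3.1 m: Lp = 107.4 − 10·log₁₀(4π·3.1²) = 107.4 − 10·log₁₀(120.763) = 86.6 dB.
Converting to relative power and adding: 10^(86.6/10) + 10^(65.6/10) + 10^(90.6/10) + 10^(65.9/10) + 10^(79.1/10) = 1.694e+09.
Combined level = 10 log₁₀(1.694e+09) = 92.3 dB.

92.3 dB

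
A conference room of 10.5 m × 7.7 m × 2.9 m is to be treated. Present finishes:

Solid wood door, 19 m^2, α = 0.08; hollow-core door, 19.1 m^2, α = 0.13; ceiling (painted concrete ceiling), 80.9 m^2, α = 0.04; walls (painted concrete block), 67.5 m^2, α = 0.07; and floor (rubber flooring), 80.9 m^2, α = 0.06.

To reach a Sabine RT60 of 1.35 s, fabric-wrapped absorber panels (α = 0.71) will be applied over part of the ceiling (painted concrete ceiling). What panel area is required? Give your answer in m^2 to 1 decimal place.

A₁ = Σ Sᵢαᵢ = 19×0.08 + 19.1×0.13 + 80.9×0.04 + 67.5×0.07 + 80.9×0.06 = 16.818 sabins.
Required A₂ = 0.161·234.465/1.35 = 27.962 sabins.
ΔA needed = 27.962 − 16.818 = 11.144 sabins.
Net gain per m^2: Δα = 0.71 − 0.04 = 0.67.
Panel area = 11.144 / 0.67 = 16.6 m^2.

16.6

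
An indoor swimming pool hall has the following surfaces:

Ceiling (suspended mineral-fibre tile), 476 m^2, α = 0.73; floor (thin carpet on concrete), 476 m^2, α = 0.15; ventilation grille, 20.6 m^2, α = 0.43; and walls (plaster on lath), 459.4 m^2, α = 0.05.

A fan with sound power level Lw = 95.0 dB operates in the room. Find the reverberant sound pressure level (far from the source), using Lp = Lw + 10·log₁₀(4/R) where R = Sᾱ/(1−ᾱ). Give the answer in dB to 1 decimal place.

A = 450.708 sabins; S = 1432.0 m^2.
ᾱ = 450.708/1432.0 = 0.3147; R = Sᾱ/(1−ᾱ) = 450.708/(1−0.3147) = 657.680 m^2.
Lp = Lw + 10 log₁₀(4/R) = 95.0 -22.16 = 72.8 dB.

72.8 dB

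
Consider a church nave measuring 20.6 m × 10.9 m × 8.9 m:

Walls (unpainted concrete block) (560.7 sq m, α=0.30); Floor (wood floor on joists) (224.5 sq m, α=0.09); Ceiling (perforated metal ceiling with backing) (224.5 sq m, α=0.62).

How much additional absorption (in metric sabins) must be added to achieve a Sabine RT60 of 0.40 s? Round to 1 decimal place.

476.8 sabins

Equivalent absorption area: A₁ = 560.7*0.30 + 224.5*0.09 + 224.5*0.62 = 327.605 sq m.
V = 1998.406 m³. Required absorption A₂ = 0.161 × 1998.406 / 0.40 = 804.358 sabins.
Additional absorption ΔA = 804.358 − 327.605 = 476.8 sabins.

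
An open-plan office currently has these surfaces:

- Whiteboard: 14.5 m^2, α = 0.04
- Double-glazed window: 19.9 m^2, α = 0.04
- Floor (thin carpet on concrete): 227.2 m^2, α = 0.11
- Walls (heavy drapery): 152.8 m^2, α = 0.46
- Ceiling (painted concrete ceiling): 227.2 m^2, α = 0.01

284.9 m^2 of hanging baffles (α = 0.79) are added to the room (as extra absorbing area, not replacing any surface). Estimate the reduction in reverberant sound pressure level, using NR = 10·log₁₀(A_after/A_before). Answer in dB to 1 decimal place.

5.2 dB

Total absorption A_before = 14.5×0.04 + 19.9×0.04 + 227.2×0.11 + 152.8×0.46 + 227.2×0.01
  = 0.580 + 0.796 + 24.992 + 70.288 + 2.272 = 98.928 m^2 sabins.
Treatment contributes 284.9·0.79 = 225.071 sabins.
A_after = 98.928 + 225.071 = 323.999 sabins.
Reduction = 10 log₁₀(A_after/A_before) = 10 log₁₀(3.2751) = 5.2 dB.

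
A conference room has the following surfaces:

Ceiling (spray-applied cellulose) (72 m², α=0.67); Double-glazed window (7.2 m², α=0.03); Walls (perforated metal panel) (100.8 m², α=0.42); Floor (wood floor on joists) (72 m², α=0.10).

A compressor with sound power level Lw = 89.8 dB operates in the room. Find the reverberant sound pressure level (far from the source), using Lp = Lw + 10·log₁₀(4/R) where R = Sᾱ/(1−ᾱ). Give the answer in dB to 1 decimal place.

Σ(Sᵢαᵢ) = 72×0.67 + 7.2×0.03 + 100.8×0.42 + 72×0.10 = 97.992; total area S = 252.0 m².
ᾱ = 97.992/252.0 = 0.3889; R = Sᾱ/(1−ᾱ) = 97.992/(1−0.3889) = 160.353 m².
Lp = Lw + 10 log₁₀(4/R) = 89.8 -16.03 = 73.8 dB.

73.8 dB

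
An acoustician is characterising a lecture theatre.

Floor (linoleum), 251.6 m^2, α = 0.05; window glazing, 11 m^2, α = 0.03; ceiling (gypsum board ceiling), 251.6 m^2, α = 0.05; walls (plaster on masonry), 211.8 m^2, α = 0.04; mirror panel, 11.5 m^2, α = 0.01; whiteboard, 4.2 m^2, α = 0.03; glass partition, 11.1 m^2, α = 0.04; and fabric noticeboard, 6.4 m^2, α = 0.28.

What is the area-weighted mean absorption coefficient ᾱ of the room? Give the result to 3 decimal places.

S = Σ Sᵢ = 251.6 + 11 + 251.6 + 211.8 + 11.5 + 4.2 + 11.1 + 6.4 = 759.2 m^2.
Σ(Sᵢαᵢ) = 251.6*0.05 + 11*0.03 + 251.6*0.05 + 211.8*0.04 + 11.5*0.01 + 4.2*0.03 + 11.1*0.04 + 6.4*0.28 = 36.439.
ᾱ = 36.439 / 759.2 = 0.048.

0.048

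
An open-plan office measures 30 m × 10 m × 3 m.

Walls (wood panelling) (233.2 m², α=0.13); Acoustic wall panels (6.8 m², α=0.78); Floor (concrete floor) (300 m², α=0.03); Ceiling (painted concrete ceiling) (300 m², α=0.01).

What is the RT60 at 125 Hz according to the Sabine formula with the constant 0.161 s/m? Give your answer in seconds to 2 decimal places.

3.04 seconds

A = Σ Sᵢαᵢ = 233.2×0.13 + 6.8×0.78 + 300×0.03 + 300×0.01 = 47.620 sabins.
Room volume: 900 m³.
Sabine: RT60 = 0.161 × 900 / 47.620 = 3.04 s.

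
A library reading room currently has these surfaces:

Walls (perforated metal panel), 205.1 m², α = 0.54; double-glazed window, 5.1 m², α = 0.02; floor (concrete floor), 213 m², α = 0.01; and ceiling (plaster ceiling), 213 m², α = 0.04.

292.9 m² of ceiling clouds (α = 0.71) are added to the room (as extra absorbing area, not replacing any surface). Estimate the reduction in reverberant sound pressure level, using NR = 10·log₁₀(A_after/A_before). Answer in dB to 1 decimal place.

Equivalent absorption area: A_before = 205.1×0.54 + 5.1×0.02 + 213×0.01 + 213×0.04 = 121.506 m².
Added absorption = 292.9 × 0.71 = 207.959 sabins.
A_after = 121.506 + 207.959 = 329.465 sabins.
NR = 10·log₁₀(329.465/121.506) = 4.3 dB.

4.3 dB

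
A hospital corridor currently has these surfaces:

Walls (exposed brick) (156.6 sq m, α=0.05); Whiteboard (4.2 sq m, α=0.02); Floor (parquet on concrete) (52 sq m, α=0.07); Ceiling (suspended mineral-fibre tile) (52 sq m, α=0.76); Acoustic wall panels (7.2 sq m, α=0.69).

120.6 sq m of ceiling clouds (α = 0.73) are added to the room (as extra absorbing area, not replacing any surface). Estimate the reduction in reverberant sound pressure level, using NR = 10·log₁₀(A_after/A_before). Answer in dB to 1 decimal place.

A_before = Σ Sᵢαᵢ = 156.6·0.05 + 4.2·0.02 + 52·0.07 + 52·0.76 + 7.2·0.69 = 56.042 sabins.
Treatment contributes 120.6·0.73 = 88.038 sabins.
A_after = 56.042 + 88.038 = 144.080 sabins.
Reduction = 10 log₁₀(A_after/A_before) = 10 log₁₀(2.5709) = 4.1 dB.

4.1 dB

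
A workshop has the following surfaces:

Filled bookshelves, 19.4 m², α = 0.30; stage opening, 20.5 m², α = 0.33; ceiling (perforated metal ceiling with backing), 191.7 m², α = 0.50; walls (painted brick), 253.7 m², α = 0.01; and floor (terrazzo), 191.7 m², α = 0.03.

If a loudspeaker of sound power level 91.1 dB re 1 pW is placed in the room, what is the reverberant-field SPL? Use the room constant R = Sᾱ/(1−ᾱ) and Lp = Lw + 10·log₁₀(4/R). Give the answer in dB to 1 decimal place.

Σ(Sᵢαᵢ) = 19.4×0.30 + 20.5×0.33 + 191.7×0.50 + 253.7×0.01 + 191.7×0.03 = 116.723; total area S = 677.0 m².
ᾱ = 116.723/677.0 = 0.1724; R = Sᾱ/(1−ᾱ) = 116.723/(1−0.1724) = 141.038 m².
Lp = Lw + 10 log₁₀(4/R) = 91.1 -15.47 = 75.6 dB.

75.6 dB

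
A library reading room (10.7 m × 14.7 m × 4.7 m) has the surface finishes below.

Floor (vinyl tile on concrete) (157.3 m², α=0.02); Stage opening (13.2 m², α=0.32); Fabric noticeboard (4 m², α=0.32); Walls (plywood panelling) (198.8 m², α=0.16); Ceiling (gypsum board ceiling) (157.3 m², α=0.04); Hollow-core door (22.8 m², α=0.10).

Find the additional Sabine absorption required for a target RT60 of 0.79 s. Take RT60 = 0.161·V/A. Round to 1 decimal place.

Total absorption A₁ = 157.3×0.02 + 13.2×0.32 + 4×0.32 + 198.8×0.16 + 157.3×0.04 + 22.8×0.10
  = 3.146 + 4.224 + 1.280 + 31.808 + 6.292 + 2.280 = 49.030 m² sabins.
For T = 0.79 s, need A₂ = 0.161·V/T = 0.161·739.263/0.79 = 150.660 sabins.
Shortfall: 150.660 − 49.030 = 101.6 sabins.

101.6 sabins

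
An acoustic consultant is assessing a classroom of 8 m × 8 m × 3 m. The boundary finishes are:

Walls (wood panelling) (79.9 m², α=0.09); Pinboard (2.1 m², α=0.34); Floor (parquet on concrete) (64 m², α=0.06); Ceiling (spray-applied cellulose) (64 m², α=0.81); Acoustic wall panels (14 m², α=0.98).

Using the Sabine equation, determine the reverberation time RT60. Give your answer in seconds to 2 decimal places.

Total absorption A = 79.9·0.09 + 2.1·0.34 + 64·0.06 + 64·0.81 + 14·0.98
  = 7.191 + 0.714 + 3.840 + 51.840 + 13.720 = 77.305 m² sabins.
Room volume: 192 m³.
RT60 = 0.161 · V / A = 0.161 × 192 / 77.305 = 0.40 s.

0.40 s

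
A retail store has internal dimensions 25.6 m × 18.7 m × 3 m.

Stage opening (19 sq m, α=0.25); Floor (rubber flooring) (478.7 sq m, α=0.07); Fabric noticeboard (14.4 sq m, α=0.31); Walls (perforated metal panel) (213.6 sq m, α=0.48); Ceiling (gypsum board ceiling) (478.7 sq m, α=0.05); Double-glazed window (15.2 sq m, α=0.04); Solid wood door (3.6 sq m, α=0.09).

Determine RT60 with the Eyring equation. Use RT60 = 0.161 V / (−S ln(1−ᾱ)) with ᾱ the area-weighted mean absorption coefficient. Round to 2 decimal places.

1.26 seconds

Total surface area S = 19 + 478.7 + 14.4 + 213.6 + 478.7 + 15.2 + 3.6 = 1223.2 sq m.
Σ(Sᵢαᵢ) = 19×0.25 + 478.7×0.07 + 14.4×0.31 + 213.6×0.48 + 478.7×0.05 + 15.2×0.04 + 3.6×0.09 = 170.118.
Mean coefficient ᾱ = A/S = 0.1391.
−S·ln(1−ᾱ) = −1223.2 × ln(1 − 0.1391) = 183.207.
V = 25.6 × 18.7 × 3 = 1436.16 m³.
RT60 = 0.161 × 1436.16 / 183.207 = 1.26 s.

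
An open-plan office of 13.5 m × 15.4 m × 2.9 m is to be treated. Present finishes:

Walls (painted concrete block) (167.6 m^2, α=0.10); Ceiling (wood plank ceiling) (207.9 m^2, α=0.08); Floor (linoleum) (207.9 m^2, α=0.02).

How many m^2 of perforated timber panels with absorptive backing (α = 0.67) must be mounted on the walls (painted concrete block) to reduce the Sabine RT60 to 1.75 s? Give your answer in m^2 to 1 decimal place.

A₁ = Σ Sᵢαᵢ = 167.6*0.10 + 207.9*0.08 + 207.9*0.02 = 37.550 sabins.
Required A₂ = 0.161·602.91/1.75 = 55.468 sabins.
Absorption to add: 55.468 − 37.550 = 17.918 sabins.
Each m^2 of panel replacing the walls (painted concrete block) adds (0.67 − 0.10) = 0.57 sabins.
Panel area = 17.918 / 0.57 = 31.4 m^2.

31.4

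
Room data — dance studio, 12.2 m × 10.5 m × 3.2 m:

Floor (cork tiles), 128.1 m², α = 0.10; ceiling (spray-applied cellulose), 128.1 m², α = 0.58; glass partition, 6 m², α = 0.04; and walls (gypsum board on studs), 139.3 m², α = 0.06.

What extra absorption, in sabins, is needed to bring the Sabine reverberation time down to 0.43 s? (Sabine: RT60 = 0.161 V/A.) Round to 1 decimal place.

57.8 sabins

Equivalent absorption area: A₁ = 128.1·0.10 + 128.1·0.58 + 6·0.04 + 139.3·0.06 = 95.706 m².
For T = 0.43 s, need A₂ = 0.161·V/T = 0.161·409.92/0.43 = 153.482 sabins.
Shortfall: 153.482 − 95.706 = 57.8 sabins.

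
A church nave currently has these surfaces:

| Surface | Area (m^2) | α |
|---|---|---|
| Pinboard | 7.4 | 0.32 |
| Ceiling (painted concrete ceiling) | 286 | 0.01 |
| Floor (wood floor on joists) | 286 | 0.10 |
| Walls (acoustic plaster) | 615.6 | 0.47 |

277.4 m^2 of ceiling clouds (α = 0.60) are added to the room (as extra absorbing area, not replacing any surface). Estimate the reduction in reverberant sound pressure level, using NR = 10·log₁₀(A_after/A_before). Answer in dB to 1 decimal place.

1.8 dB

Equivalent absorption area: A_before = 7.4·0.32 + 286·0.01 + 286·0.10 + 615.6·0.47 = 323.160 m^2.
Added absorption = 277.4 × 0.60 = 166.440 sabins.
A_after = 323.160 + 166.440 = 489.600 sabins.
Reduction = 10 log₁₀(A_after/A_before) = 10 log₁₀(1.5150) = 1.8 dB.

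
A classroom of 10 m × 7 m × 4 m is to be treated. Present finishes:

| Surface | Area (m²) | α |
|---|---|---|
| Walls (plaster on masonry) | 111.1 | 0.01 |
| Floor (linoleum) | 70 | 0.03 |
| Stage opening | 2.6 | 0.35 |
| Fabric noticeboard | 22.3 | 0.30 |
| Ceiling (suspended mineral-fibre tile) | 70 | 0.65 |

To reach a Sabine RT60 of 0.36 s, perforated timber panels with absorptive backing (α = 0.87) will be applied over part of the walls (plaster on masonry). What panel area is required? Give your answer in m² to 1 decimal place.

Total absorption A₁ = 111.1*0.01 + 70*0.03 + 2.6*0.35 + 22.3*0.30 + 70*0.65
  = 1.111 + 2.100 + 0.910 + 6.690 + 45.500 = 56.311 m² sabins.
V = 280 m³. Target absorption A₂ = 0.161 × 280 / 0.36 = 125.222 sabins.
ΔA needed = 125.222 − 56.311 = 68.911 sabins.
Net gain per m²: Δα = 0.87 − 0.01 = 0.86.
Panel area = 68.911 / 0.86 = 80.1 m².

80.1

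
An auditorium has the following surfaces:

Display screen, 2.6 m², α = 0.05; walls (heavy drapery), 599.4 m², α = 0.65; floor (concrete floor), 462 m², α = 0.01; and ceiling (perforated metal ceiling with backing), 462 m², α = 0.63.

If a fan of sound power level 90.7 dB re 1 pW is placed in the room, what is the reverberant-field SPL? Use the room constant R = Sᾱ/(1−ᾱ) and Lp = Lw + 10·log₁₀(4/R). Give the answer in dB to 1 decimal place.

A = 685.420 sabins; S = 1526.0 m².
ᾱ = 0.4492, so room constant R = A/(1−ᾱ) = 1244.408 m².
Lp = Lw + 10 log₁₀(4/R) = 90.7 -24.93 = 65.8 dB.

65.8 dB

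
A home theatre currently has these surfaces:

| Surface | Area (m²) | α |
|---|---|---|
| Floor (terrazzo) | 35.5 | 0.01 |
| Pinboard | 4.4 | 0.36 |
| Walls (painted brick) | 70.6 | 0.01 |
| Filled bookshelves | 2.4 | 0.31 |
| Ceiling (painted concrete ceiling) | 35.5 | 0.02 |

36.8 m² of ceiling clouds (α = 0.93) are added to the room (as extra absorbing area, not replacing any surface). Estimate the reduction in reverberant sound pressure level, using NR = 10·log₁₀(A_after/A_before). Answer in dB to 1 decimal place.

9.7 dB

A_before = Σ Sᵢαᵢ = 35.5*0.01 + 4.4*0.36 + 70.6*0.01 + 2.4*0.31 + 35.5*0.02 = 4.099 sabins.
Treatment contributes 36.8·0.93 = 34.224 sabins.
A_after = 4.099 + 34.224 = 38.323 sabins.
Reduction = 10 log₁₀(A_after/A_before) = 10 log₁₀(9.3494) = 9.7 dB.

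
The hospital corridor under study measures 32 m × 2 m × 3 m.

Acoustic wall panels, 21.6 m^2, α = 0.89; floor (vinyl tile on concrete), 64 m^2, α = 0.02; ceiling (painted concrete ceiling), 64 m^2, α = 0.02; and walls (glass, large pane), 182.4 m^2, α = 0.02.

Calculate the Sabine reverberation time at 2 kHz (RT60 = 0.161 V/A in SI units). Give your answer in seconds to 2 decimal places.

Summing Sᵢαᵢ: 19.224 + 1.280 + 1.280 + 3.648 → A = 25.432 sabins.
V = 32·2·3 = 192 m³.
Sabine: RT60 = 0.161 × 192 / 25.432 = 1.22 s.

1.22 sec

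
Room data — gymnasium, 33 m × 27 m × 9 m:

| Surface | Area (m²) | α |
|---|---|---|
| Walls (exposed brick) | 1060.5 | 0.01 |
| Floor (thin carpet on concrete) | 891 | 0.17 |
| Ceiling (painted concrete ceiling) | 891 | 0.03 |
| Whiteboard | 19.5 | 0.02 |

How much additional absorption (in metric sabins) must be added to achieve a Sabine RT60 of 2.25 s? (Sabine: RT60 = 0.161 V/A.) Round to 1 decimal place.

384.6 sabins

Summing Sᵢαᵢ: 10.605 + 151.470 + 26.730 + 0.390 → A₁ = 189.195 sabins.
For T = 2.25 s, need A₂ = 0.161·V/T = 0.161·8019/2.25 = 573.804 sabins.
ΔA = A₂ − A₁ = 573.804 − 189.195 = 384.6 sabins.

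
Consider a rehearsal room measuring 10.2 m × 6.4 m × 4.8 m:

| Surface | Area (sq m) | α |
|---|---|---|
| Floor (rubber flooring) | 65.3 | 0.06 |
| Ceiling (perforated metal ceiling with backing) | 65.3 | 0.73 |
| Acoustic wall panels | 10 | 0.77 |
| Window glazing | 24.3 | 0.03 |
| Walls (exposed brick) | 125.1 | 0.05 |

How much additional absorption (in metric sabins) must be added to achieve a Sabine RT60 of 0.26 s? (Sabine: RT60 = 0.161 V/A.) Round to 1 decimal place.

Summing Sᵢαᵢ: 3.918 + 47.669 + 7.700 + 0.729 + 6.255 → A₁ = 66.271 sabins.
Target A₂ = 0.161·313.344/0.26 = 194.032 sabins (V = 313.344 m³).
Additional absorption ΔA = 194.032 − 66.271 = 127.8 sabins.

127.8 sabins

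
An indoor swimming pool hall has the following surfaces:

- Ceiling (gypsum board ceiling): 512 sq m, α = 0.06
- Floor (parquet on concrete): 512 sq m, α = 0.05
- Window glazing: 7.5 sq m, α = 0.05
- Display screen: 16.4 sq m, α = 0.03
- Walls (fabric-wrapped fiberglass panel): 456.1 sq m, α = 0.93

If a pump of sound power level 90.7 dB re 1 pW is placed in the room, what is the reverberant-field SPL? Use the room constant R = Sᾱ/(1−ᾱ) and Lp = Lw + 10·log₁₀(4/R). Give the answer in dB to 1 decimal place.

Σ(Sᵢαᵢ) = 512·0.06 + 512·0.05 + 7.5·0.05 + 16.4·0.03 + 456.1·0.93 = 481.360; total area S = 1504.0 sq m.
ᾱ = 0.3201, so room constant R = A/(1−ᾱ) = 707.986 sq m.
Lp = Lw + 10 log₁₀(4/R) = 90.7 -22.48 = 68.2 dB.

68.2 dB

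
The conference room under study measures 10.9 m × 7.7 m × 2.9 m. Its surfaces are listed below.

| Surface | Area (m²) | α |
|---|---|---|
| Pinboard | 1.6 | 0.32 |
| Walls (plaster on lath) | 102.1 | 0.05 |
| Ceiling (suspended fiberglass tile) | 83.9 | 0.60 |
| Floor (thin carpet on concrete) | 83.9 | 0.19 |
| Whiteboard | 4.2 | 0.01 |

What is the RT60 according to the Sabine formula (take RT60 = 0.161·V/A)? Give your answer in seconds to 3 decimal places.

0.545 s

Summing Sᵢαᵢ: 0.512 + 5.105 + 50.340 + 15.941 + 0.042 → A = 71.940 sabins.
Room volume: 243.397 m³.
RT60 = 0.161 · V / A = 0.161 × 243.397 / 71.940 = 0.545 s.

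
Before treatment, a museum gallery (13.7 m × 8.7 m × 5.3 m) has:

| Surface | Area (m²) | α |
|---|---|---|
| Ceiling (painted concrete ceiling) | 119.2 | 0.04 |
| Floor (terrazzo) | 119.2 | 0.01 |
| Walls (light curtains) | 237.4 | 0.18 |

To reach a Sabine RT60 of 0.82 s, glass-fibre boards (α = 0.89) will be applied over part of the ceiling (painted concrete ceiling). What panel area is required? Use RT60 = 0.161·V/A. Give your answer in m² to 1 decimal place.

Equivalent absorption area: A₁ = 119.2·0.04 + 119.2·0.01 + 237.4·0.18 = 48.692 m².
Required A₂ = 0.161·631.707/0.82 = 124.030 sabins.
Absorption to add: 124.030 − 48.692 = 75.338 sabins.
Net gain per m²: Δα = 0.89 − 0.04 = 0.85.
Area = ΔA/Δα = 75.338/0.85 = 88.6 m².

88.6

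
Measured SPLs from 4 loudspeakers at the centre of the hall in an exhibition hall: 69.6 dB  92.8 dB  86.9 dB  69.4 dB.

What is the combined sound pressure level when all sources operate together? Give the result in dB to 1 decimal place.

93.8 dB

Converting to relative power and adding: 10^(69.6/10) + 10^(92.8/10) + 10^(86.9/10) + 10^(69.4/10) = 2.413e+09.
L_total = 10·log₁₀(2.413e+09) = 93.8 dB.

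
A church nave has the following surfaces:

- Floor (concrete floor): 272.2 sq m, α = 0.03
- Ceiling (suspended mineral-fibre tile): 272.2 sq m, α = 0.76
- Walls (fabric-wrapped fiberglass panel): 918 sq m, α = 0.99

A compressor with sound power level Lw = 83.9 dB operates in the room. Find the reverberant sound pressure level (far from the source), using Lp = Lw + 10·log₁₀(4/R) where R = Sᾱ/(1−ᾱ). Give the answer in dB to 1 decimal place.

A = 1123.858 sabins; S = 1462.4 sq m.
ᾱ = 0.7685, so room constant R = A/(1−ᾱ) = 4854.678 sq m.
Lp = 83.9 + 10·log₁₀(4/4854.678) = 83.9 + (-30.84) = 53.1 dB.

53.1 dB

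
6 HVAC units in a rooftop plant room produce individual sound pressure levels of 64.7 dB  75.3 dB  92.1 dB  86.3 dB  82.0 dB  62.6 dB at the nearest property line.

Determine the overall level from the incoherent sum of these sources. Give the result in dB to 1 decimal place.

93.5 dB

Σ 10^(Lᵢ/10) = 2.246e+09.
Combined level = 10 log₁₀(2.246e+09) = 93.5 dB.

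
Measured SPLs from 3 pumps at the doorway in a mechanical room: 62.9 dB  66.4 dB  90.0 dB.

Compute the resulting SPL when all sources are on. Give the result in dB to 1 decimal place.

90.0 dB

Sum in the linear (power) domain: Σ 10^(Lᵢ/10) = 10^(62.9/10) + 10^(66.4/10) + 10^(90.0/10) = 1.006e+09.
Back to dB: 10·log₁₀ Σ = 90.0 dB.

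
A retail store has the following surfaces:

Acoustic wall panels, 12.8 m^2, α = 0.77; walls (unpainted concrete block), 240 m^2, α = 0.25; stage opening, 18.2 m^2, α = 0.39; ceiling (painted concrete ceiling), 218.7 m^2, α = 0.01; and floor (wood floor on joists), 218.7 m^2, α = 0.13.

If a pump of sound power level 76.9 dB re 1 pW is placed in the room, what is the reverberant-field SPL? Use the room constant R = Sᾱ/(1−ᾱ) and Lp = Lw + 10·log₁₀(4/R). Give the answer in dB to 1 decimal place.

A = 107.572 sabins; S = 708.4 m^2.
ᾱ = 0.1519, so room constant R = A/(1−ᾱ) = 126.839 m^2.
Lp = 76.9 + 10·log₁₀(4/126.839) = 76.9 + (-15.01) = 61.9 dB.

61.9 dB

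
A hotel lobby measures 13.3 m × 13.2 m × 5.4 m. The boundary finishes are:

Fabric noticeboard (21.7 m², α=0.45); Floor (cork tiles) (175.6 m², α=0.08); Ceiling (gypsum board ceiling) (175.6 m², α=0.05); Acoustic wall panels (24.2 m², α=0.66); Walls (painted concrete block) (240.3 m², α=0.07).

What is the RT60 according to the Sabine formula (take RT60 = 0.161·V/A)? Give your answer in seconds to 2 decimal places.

Summing Sᵢαᵢ: 9.765 + 14.048 + 8.780 + 15.972 + 16.821 → A = 65.386 sabins.
Room volume: 948.024 m³.
RT60 = 0.161 · V / A = 0.161 × 948.024 / 65.386 = 2.33 s.

2.33 seconds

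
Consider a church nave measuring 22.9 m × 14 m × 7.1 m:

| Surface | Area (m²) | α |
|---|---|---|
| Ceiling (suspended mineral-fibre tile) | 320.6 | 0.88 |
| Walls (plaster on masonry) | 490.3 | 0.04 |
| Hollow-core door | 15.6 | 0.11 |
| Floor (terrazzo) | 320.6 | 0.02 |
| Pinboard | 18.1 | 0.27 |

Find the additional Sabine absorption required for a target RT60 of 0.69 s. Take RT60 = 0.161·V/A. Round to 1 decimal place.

216.4 sabins

Summing Sᵢαᵢ: 282.128 + 19.612 + 1.716 + 6.412 + 4.887 → A₁ = 314.755 sabins.
For T = 0.69 s, need A₂ = 0.161·V/T = 0.161·2276.26/0.69 = 531.127 sabins.
ΔA = A₂ − A₁ = 531.127 − 314.755 = 216.4 sabins.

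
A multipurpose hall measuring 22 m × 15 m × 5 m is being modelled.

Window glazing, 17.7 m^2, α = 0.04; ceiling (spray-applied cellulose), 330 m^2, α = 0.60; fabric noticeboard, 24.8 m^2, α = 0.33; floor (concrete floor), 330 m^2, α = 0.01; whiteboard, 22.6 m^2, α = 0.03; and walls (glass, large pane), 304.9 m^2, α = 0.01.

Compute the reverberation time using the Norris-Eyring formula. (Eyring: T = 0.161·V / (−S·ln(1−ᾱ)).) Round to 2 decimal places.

Total surface area S = 17.7 + 330 + 24.8 + 330 + 22.6 + 304.9 = 1030.0 m^2.
Σ(Sᵢαᵢ) = 17.7·0.04 + 330·0.60 + 24.8·0.33 + 330·0.01 + 22.6·0.03 + 304.9·0.01 = 213.919.
ᾱ = 213.919 / 1030.0 = 0.2077.
−S·ln(1−ᾱ) = −1030.0 × ln(1 − 0.2077) = 239.800.
V = 22 × 15 × 5 = 1650 m³.
T = 0.161·V/[−S·ln(1−ᾱ)] = 0.161·1650/239.800 = 1.11 s.

1.11 s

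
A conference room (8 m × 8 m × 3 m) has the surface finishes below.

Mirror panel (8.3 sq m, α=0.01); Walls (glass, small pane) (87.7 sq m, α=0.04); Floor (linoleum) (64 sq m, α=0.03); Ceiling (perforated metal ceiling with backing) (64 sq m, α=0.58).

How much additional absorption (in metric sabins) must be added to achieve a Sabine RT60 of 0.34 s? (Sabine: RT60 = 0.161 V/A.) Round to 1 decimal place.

48.3 sabins

Summing Sᵢαᵢ: 0.083 + 3.508 + 1.920 + 37.120 → A₁ = 42.631 sabins.
V = 192 m³. Required absorption A₂ = 0.161 × 192 / 0.34 = 90.918 sabins.
Additional absorption ΔA = 90.918 − 42.631 = 48.3 sabins.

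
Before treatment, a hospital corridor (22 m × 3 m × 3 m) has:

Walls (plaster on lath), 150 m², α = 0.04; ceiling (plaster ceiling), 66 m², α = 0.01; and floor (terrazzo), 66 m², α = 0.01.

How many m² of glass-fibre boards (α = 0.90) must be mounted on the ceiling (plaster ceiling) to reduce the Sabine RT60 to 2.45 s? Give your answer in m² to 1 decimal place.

A₁ = Σ Sᵢαᵢ = 150·0.04 + 66·0.01 + 66·0.01 = 7.320 sabins.
Required A₂ = 0.161·198/2.45 = 13.011 sabins.
Absorption to add: 13.011 − 7.320 = 5.691 sabins.
Net gain per m²: Δα = 0.90 − 0.01 = 0.89.
Panel area = 5.691 / 0.89 = 6.4 m².

6.4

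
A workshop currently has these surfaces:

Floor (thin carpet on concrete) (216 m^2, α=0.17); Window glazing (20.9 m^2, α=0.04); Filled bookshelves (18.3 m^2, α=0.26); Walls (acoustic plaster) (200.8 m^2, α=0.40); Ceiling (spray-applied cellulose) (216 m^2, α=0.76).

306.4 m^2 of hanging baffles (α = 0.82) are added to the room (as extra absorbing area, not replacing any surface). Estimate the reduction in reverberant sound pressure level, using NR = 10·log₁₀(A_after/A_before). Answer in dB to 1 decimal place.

2.7 dB

A_before = Σ Sᵢαᵢ = 216×0.17 + 20.9×0.04 + 18.3×0.26 + 200.8×0.40 + 216×0.76 = 286.794 sabins.
Treatment contributes 306.4·0.82 = 251.248 sabins.
New total A_after = 538.042 sabins.
NR = 10·log₁₀(538.042/286.794) = 2.7 dB.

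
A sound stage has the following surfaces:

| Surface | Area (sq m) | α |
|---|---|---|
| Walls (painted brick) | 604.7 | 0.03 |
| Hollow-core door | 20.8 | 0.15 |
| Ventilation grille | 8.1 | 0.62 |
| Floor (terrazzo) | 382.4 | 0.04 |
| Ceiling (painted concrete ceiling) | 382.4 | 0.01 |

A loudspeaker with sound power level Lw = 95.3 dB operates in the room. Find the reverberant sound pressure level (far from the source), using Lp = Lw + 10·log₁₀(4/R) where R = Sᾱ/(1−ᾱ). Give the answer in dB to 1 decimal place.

84.6 dB

A = 45.403 sabins; S = 1398.4 sq m.
ᾱ = 0.0325, so room constant R = A/(1−ᾱ) = 46.928 sq m.
Lp = 95.3 + 10·log₁₀(4/46.928) = 95.3 + (-10.69) = 84.6 dB.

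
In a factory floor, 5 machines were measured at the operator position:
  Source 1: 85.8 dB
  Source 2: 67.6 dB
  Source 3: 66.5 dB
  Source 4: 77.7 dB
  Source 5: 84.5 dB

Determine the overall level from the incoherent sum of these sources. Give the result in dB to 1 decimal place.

88.6 dB

Sum in the linear (power) domain: Σ 10^(Lᵢ/10) = 10^(85.8/10) + 10^(67.6/10) + 10^(66.5/10) + 10^(77.7/10) + 10^(84.5/10) = 7.311e+08.
Back to dB: 10·log₁₀ Σ = 88.6 dB.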